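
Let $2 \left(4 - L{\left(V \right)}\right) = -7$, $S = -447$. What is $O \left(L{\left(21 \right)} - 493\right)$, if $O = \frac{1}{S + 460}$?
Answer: $- \frac{971}{26} \approx -37.346$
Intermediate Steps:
$L{\left(V \right)} = \frac{15}{2}$ ($L{\left(V \right)} = 4 - - \frac{7}{2} = 4 + \frac{7}{2} = \frac{15}{2}$)
$O = \frac{1}{13}$ ($O = \frac{1}{-447 + 460} = \frac{1}{13} \approx 0.076923$)
$O \left(L{\left(21 \right)} - 493\right) = \frac{\frac{15}{2} - 493}{13} = \frac{1}{13} \left(- \frac{971}{2}\right) = - \frac{971}{26}$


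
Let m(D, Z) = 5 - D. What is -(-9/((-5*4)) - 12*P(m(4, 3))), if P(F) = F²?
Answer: 231/20 ≈ 11.550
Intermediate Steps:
-(-9/((-5*4)) - 12*P(m(4, 3))) = -(-9/((-5*4)) - 12*(5 - 1*4)²) = -(-9/(-20) - 12*(5 - 4)²) = -(-9*(-1/20) - 12*1²) = -(9/20 - 12*1) = -(9/20 - 12) = -1*(-231/20) = 231/20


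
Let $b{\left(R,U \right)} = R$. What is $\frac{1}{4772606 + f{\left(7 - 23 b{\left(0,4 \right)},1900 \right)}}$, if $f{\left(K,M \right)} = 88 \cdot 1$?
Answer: $\frac{1}{4772694} \approx 2.0953 \cdot 10^{-7}$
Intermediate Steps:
$f{\left(K,M \right)} = 88$
$\frac{1}{4772606 + f{\left(7 - 23 b{\left(0,4 \right)},1900 \right)}} = \frac{1}{4772606 + 88} = \frac{1}{4772694}$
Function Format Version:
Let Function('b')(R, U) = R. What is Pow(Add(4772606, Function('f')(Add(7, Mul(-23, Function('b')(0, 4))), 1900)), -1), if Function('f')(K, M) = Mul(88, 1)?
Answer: Rational(1, 4772694) ≈ 2.0953e-7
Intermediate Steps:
Function('f')(K, M) = 88
Pow(Add(4772606, Function('f')(Add(7, Mul(-23, Function('b')(0, 4))), 1900)), -1) = Pow(Add(4772606, 88), -1) = Pow(4772694, -1) = Rational(1, 4772694)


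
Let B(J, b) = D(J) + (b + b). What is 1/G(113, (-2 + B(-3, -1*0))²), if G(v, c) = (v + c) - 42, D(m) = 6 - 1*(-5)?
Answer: 1/152 ≈ 0.0065789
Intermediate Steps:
D(m) = 11 (D(m) = 6 + 5 = 11)
B(J, b) = 11 + 2*b (B(J, b) = 11 + (b + b) = 11 + 2*b)
G(v, c) = -42 + c + v (G(v, c) = (c + v) - 42 = -42 + c + v)
1/G(113, (-2 + B(-3, -1*0))²) = 1/(-42 + (-2 + (11 + 2*(-1*0)))² + 113) = 1/(-42 + (-2 + (11 + 2*0))² + 113) = 1/(-42 + (-2 + (11 + 0))² + 113) = 1/(-42 + (-2 + 11)² + 113) = 1/(-42 + 9² + 113) = 1/(-42 + 81 + 113) = 1/152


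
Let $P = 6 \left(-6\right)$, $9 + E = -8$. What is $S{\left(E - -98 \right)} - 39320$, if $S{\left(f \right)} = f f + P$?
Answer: $-32795$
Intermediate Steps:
$E = -17$ ($E = -9 - 8 = -17$)
$P = -36$
$S{\left(f \right)} = -36 + f^{2}$ ($S{\left(f \right)} = f f - 36 = f^{2} - 36 = -36 + f^{2}$)
$S{\left(E - -98 \right)} - 39320 = \left(-36 + \left(-17 - -98\right)^{2}\right) - 39320 = \left(-36 + \left(-17 + 98\right)^{2}\right) - 39320 = \left(-36 + 81^{2}\right) - 39320 = \left(-36 + 6561\right) - 39320 = 6525 - 39320 = -32795$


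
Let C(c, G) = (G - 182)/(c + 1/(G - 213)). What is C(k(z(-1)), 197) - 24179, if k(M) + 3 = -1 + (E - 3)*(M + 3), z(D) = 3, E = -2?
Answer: -2635559/109 ≈ -24179.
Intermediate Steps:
k(M) = -19 - 5*M (k(M) = -3 + (-1 + (-2 - 3)*(M + 3)) = -3 + (-1 - 5*(3 + M)) = -3 + (-1 + (-15 - 5*M)) = -3 + (-16 - 5*M) = -19 - 5*M)
C(c, G) = (-182 + G)/(c + 1/(-213 + G))
C(k(z(-1)), 197) - 24179 = (38766 + 197**2 - 395*197)/(1 - 213*(-19 - 5*3) + 197*(-19 - 5*3)) - 24179 = (38766 + 38809 - 77815)/(1 - 213*(-19 - 15) + 197*(-19 - 15)) - 24179 = -240/(1 - 213*(-34) + 197*(-34)) - 24179 = -240/(1 + 7242 - 6698) - 24179 = -240/545 - 24179 = (1/545)*(-240) - 24179 = -48/109 - 24179 = -2635559/109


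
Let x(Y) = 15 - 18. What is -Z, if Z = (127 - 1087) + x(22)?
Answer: 963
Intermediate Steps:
x(Y) = -3
Z = -963 (Z = (127 - 1087) - 3 = -960 - 3 = -963)
-Z = -1*(-963) = 963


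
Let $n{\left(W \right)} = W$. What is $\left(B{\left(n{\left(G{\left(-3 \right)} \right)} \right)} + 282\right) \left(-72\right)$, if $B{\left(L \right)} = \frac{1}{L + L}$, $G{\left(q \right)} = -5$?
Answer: $- \frac{101484}{5} \approx -20297.0$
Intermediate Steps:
$B{\left(L \right)} = \frac{1}{2 L}$
$\left(B{\left(n{\left(G{\left(-3 \right)} \right)} \right)} + 282\right) \left(-72\right) = \left(\frac{1}{2 \left(-5\right)} + 282\right) \left(-72\right) = \left(\frac{1}{2} \left(- \frac{1}{5}\right) + 282\right) \left(-72\right) = \left(- \frac{1}{10} + 282\right) \left(-72\right) = \frac{2819}{10} \left(-72\right) = - \frac{101484}{5}$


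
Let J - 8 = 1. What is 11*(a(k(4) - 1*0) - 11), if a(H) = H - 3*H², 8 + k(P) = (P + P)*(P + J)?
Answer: -303193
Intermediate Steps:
J = 9 (J = 8 + 1 = 9)
k(P) = -8 + 2*P*(9 + P) (k(P) = -8 + (P + P)*(P + 9) = -8 + (2*P)*(9 + P) = -8 + 2*P*(9 + P))
11*(a(k(4) - 1*0) - 11) = 11*(((-8 + 2*4² + 18*4) - 1*0)*(1 - 3*((-8 + 2*4² + 18*4) - 1*0)) - 11) = 11*(((-8 + 2*16 + 72) + 0)*(1 - 3*((-8 + 2*16 + 72) + 0)) - 11) = 11*(((-8 + 32 + 72) + 0)*(1 - 3*((-8 + 32 + 72) + 0)) - 11) = 11*((96 + 0)*(1 - 3*(96 + 0)) - 11) = 11*(96*(1 - 3*96) - 11) = 11*(96*(1 - 288) - 11) = 11*(96*(-287) - 11) = 11*(-27552 - 11) = 11*(-27563) = -303193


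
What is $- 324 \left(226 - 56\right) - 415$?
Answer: $-55495$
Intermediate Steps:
$- 324 \left(226 - 56\right) - 415 = \left(-324\right) 170 - 415 = -55080 - 415 = -55495$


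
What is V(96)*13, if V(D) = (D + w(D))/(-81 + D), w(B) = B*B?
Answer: 40352/5 ≈ 8070.4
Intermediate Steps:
w(B) = B²
V(D) = (D + D²)/(-81 + D)
V(96)*13 = (96*(1 + 96)/(-81 + 96))*13 = (96*97/15)*13 = (96*(1/15)*97)*13 = (3104/5)*13 = 40352/5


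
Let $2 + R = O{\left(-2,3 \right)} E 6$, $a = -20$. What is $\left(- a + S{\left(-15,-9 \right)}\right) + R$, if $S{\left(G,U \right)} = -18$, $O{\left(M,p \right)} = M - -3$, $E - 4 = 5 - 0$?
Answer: $54$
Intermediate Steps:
$E = 9$ ($E = 4 + \left(5 - 0\right) = 4 + \left(5 + 0\right) = 4 + 5 = 9$)
$O{\left(M,p \right)} = 3 + M$ ($O{\left(M,p \right)} = M + 3 = 3 + M$)
$R = 52$ ($R = -2 + \left(3 - 2\right) 9 \cdot 6 = -2 + 1 \cdot 9 \cdot 6 = -2 + 9 \cdot 6 = -2 + 54 = 52$)
$\left(- a + S{\left(-15,-9 \right)}\right) + R = \left(\left(-1\right) \left(-20\right) - 18\right) + 52 = \left(20 - 18\right) + 52 = 2 + 52 = 54$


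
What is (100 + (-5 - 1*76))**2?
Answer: 361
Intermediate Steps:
(100 + (-5 - 1*76))**2 = (100 + (-5 - 76))**2 = (100 - 81)**2 = 19**2 = 361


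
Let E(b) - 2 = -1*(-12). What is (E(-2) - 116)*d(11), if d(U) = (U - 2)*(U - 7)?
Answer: -3672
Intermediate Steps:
E(b) = 14 (E(b) = 2 - 1*(-12) = 2 + 12 = 14)
d(U) = (-7 + U)*(-2 + U) (d(U) = (-2 + U)*(-7 + U) = (-7 + U)*(-2 + U))
(E(-2) - 116)*d(11) = (14 - 116)*(14 + 11² - 9*11) = -102*(14 + 121 - 99) = -102*36 = -3672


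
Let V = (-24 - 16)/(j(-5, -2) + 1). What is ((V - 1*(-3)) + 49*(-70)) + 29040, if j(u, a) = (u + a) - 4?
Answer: 25617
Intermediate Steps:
j(u, a) = -4 + a + u (j(u, a) = (a + u) - 4 = -4 + a + u)
V = 4 (V = (-24 - 16)/((-4 - 2 - 5) + 1) = -40/(-11 + 1) = -40/(-10) = -40*(-1/10) = 4)
((V - 1*(-3)) + 49*(-70)) + 29040 = ((4 - 1*(-3)) + 49*(-70)) + 29040 = ((4 + 3) - 3430) + 29040 = (7 - 3430) + 29040 = -3423 + 29040 = 25617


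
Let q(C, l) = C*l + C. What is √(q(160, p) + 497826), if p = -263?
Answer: √455906 ≈ 675.21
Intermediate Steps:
q(C, l) = C + C*l
√(q(160, p) + 497826) = √(160*(1 - 263) + 497826) = √(160*(-262) + 497826) = √(-41920 + 497826) = √455906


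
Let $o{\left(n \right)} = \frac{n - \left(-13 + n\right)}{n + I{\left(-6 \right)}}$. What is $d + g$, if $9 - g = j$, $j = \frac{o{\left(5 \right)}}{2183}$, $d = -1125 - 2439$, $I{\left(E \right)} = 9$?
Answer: $- \frac{108647923}{30562} \approx -3555.0$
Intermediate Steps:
$d = -3564$ ($d = -1125 - 2439 = -3564$)
$o{\left(n \right)} = \frac{13}{9 + n}$ ($o{\left(n \right)} = \frac{n - \left(-13 + n\right)}{n + 9} = \frac{13}{9 + n}$)
$j = \frac{13}{30562}$ ($j = \frac{13 \frac{1}{9 + 5}}{2183} = \frac{13}{14} \cdot \frac{1}{2183} = \frac{13}{30562} \approx 0.00042536$)
$g = \frac{275045}{30562}$ ($g = 9 - \frac{13}{30562} = \frac{275045}{30562} \approx 8.9996$)
$d + g = -3564 + \frac{275045}{30562} = - \frac{108647923}{30562}$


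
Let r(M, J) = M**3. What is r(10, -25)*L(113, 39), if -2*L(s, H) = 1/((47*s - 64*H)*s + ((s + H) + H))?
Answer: -250/159143 ≈ -0.0015709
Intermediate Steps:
L(s, H) = -1/(2*(s + 2*H + s*(-64*H + 47*s))) (L(s, H) = -1/(2*((47*s - 64*H)*s + ((s + H) + H))) = -1/(2*((-64*H + 47*s)*s + ((H + s) + H))) = -1/(2*(s*(-64*H + 47*s) + (s + 2*H))) = -1/(2*(s + 2*H + s*(-64*H + 47*s))))
r(10, -25)*L(113, 39) = 10**3*(-1/(2*113 + 4*39 + 94*113**2 - 128*39*113)) = 1000*(-1/(226 + 156 + 94*12769 - 564096)) = 1000*(-1/(226 + 156 + 1200286 - 564096)) = 1000*(-1/636572) = -250/159143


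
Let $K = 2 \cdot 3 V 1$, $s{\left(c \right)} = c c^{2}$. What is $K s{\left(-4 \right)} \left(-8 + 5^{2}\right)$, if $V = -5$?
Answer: $32640$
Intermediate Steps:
$s{\left(c \right)} = c^{3}$
$K = -30$ ($K = 2 \cdot 3 \left(-5\right) 1 = 2 \left(-15\right) 1 = \left(-30\right) 1 = -30$)
$K s{\left(-4 \right)} \left(-8 + 5^{2}\right) = - 30 \left(-4\right)^{3} \left(-8 + 5^{2}\right) = - 30 \left(- 64 \left(-8 + 25\right)\right) = - 30 \left(\left(-64\right) 17\right) = \left(-30\right) \left(-1088\right) = 32640$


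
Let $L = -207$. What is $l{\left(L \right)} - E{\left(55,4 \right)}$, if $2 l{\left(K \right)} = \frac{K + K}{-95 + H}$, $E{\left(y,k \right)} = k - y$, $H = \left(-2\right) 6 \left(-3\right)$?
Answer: $\frac{3216}{59} \approx 54.508$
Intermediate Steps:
$H = 36$ ($H = \left(-12\right) \left(-3\right) = 36$)
$l{\left(K \right)} = - \frac{K}{59}$ ($l{\left(K \right)} = \frac{\left(K + K\right) \frac{1}{-95 + 36}}{2} = \frac{2 K \frac{1}{-59}}{2} = \frac{2 K \left(- \frac{1}{59}\right)}{2} = \frac{\left(- \frac{2}{59}\right) K}{2} = - \frac{K}{59}$)
$l{\left(L \right)} - E{\left(55,4 \right)} = \left(- \frac{1}{59}\right) \left(-207\right) - \left(4 - 55\right) = \frac{207}{59} - \left(4 - 55\right) = \frac{207}{59} - -51 = \frac{207}{59} + 51 = \frac{3216}{59}$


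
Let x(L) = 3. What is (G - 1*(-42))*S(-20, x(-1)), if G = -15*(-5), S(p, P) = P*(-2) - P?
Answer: -1053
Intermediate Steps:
S(p, P) = -3*P (S(p, P) = -2*P - P = -3*P)
G = 75
(G - 1*(-42))*S(-20, x(-1)) = (75 - 1*(-42))*(-3*3) = (75 + 42)*(-9) = 117*(-9) = -1053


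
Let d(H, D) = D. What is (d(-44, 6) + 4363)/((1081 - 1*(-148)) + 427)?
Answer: 4369/1656 ≈ 2.6383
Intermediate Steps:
(d(-44, 6) + 4363)/((1081 - 1*(-148)) + 427) = (6 + 4363)/((1081 - 1*(-148)) + 427) = 4369/((1081 + 148) + 427) = 4369/(1229 + 427) = 4369/1656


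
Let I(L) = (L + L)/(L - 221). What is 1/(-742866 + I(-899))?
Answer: -560/416004061 ≈ -1.3461e-6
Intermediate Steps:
I(L) = 2*L/(-221 + L) (I(L) = (2*L)/(-221 + L) = 2*L/(-221 + L))
1/(-742866 + I(-899)) = 1/(-742866 + 2*(-899)/(-221 - 899)) = 1/(-742866 + 2*(-899)/(-1120)) = 1/(-742866 + 2*(-899)*(-1/1120)) = 1/(-742866 + 899/560) = 1/(-416004061/560) = -560/416004061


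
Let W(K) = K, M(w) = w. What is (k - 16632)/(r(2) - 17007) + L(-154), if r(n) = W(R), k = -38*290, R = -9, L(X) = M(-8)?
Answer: -27119/4254 ≈ -6.3749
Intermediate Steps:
L(X) = -8
k = -11020
r(n) = -9
(k - 16632)/(r(2) - 17007) + L(-154) = (-11020 - 16632)/(-9 - 17007) - 8 = -27652/(-17016) - 8 = -27652*(-1/17016) - 8 = 6913/4254 - 8 = -27119/4254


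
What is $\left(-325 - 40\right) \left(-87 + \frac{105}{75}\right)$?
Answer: $31244$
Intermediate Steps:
$\left(-325 - 40\right) \left(-87 + \frac{105}{75}\right) = - 365 \left(-87 + 105 \cdot \frac{1}{75}\right) = - 365 \left(-87 + \frac{7}{5}\right) = \left(-365\right) \left(- \frac{428}{5}\right) = 31244$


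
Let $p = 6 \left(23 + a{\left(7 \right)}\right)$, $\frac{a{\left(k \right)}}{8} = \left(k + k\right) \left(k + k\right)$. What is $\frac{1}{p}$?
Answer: $\frac{1}{9546} \approx 0.00010476$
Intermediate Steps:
$a{\left(k \right)} = 32 k^{2}$ ($a{\left(k \right)} = 8 \left(k + k\right) \left(k + k\right) = 8 \cdot 2 k 2 k = 8 \cdot 4 k^{2} = 32 k^{2}$)
$p = 9546$ ($p = 6 \left(23 + 32 \cdot 7^{2}\right) = 6 \left(23 + 32 \cdot 49\right) = 6 \left(23 + 1568\right) = 6 \cdot 1591 = 9546$)
$\frac{1}{p} = \frac{1}{9546}$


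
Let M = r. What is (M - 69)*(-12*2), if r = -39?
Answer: 2592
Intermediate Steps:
M = -39
(M - 69)*(-12*2) = (-39 - 69)*(-12*2) = -108*(-24) = 2592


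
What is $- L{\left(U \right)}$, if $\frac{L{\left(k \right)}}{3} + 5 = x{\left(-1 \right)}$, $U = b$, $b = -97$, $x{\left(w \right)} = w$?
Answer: $18$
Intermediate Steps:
$U = -97$
$L{\left(k \right)} = -18$ ($L{\left(k \right)} = -15 + 3 \left(-1\right) = -15 - 3 = -18$)
$- L{\left(U \right)} = \left(-1\right) \left(-18\right) = 18$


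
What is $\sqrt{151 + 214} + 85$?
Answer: $85 + \sqrt{365} \approx 104.1$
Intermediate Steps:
$\sqrt{151 + 214} + 85 = \sqrt{365} + 85 = 85 + \sqrt{365}$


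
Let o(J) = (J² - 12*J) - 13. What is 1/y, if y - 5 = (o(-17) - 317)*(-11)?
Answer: -1/1788 ≈ -0.00055928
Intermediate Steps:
o(J) = -13 + J² - 12*J
y = -1788 (y = 5 + ((-13 + (-17)² - 12*(-17)) - 317)*(-11) = 5 + ((-13 + 289 + 204) - 317)*(-11) = 5 + (480 - 317)*(-11) = 5 + 163*(-11) = 5 - 1793 = -1788)
1/y = 1/(-1788) = -1/1788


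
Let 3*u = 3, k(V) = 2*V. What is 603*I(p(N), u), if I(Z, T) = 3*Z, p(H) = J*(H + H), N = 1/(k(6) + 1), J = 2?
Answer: 7236/13 ≈ 556.62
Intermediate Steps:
u = 1 (u = (⅓)*3 = 1)
N = 1/13 (N = 1/(2*6 + 1) = 1/(12 + 1) = 1/13 ≈ 0.076923)
p(H) = 4*H (p(H) = 2*(H + H) = 2*(2*H) = 4*H)
603*I(p(N), u) = 603*(3*(4*(1/13))) = 603*(3*(4/13)) = 603*(12/13) = 7236/13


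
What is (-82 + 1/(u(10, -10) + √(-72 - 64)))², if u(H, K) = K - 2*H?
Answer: (807208*√34 + 5142057*I)/(4*(30*√34 + 191*I)) ≈ 6728.8 + 1.8467*I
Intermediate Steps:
(-82 + 1/(u(10, -10) + √(-72 - 64)))² = (-82 + 1/((-10 - 2*10) + √(-72 - 64)))² = (-82 + 1/((-10 - 20) + √(-136)))² = (-82 + 1/(-30 + 2*I*√34))²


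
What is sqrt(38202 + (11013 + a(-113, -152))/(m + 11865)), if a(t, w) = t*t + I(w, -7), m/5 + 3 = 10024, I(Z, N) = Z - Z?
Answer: sqrt(36676971178085)/30985 ≈ 195.45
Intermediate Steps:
I(Z, N) = 0
m = 50105 (m = -15 + 5*10024 = -15 + 50120 = 50105)
a(t, w) = t**2 (a(t, w) = t*t + 0 = t**2 + 0 = t**2)
sqrt(38202 + (11013 + a(-113, -152))/(m + 11865)) = sqrt(38202 + (11013 + (-113)**2)/(50105 + 11865)) = sqrt(38202 + (11013 + 12769)/61970) = sqrt(38202 + 23782*(1/61970)) = sqrt(38202 + 11891/30985) = sqrt(1183700861/30985) = sqrt(36676971178085)/30985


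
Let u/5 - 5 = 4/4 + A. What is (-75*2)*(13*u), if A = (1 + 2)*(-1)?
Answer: -29250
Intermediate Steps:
A = -3 (A = 3*(-1) = -3)
u = 15 (u = 25 + 5*(4/4 - 3) = 25 + 5*(4*(¼) - 3) = 25 + 5*(1 - 3) = 25 + 5*(-2) = 25 - 10 = 15)
(-75*2)*(13*u) = (-75*2)*(13*15) = -150*195 = -29250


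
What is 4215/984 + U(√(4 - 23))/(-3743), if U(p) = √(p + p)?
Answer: 1405/328 - 19^(¼)*(1 + I)/3743 ≈ 4.283 - 0.00055779*I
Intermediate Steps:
U(p) = √2*√p (U(p) = √(2*p) = √2*√p)
4215/984 + U(√(4 - 23))/(-3743) = 4215/984 + (√2*√(√(4 - 23)))/(-3743) = 4215*(1/984) + (√2*√(√(-19)))*(-1/3743) = 1405/328 + (√2*√(I*√19))*(-1/3743) = 1405/328 + (√2*(19^(¼)*√I))*(-1/3743) = 1405/328 + (√2*19^(¼)*√I)*(-1/3743) = 1405/328 - √2*19^(¼)*√I/3743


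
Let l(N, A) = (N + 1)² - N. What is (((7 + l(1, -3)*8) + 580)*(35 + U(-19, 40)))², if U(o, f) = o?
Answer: 95570176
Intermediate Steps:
l(N, A) = (1 + N)² - N
(((7 + l(1, -3)*8) + 580)*(35 + U(-19, 40)))² = (((7 + ((1 + 1)² - 1*1)*8) + 580)*(35 - 19))² = (((7 + (2² - 1)*8) + 580)*16)² = (((7 + (4 - 1)*8) + 580)*16)² = (((7 + 3*8) + 580)*16)² = (((7 + 24) + 580)*16)² = ((31 + 580)*16)² = (611*16)² = 9776² = 95570176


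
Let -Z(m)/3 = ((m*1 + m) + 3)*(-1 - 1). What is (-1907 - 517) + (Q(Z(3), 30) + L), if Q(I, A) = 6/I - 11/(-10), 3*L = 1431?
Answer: -175121/90 ≈ -1945.8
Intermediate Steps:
L = 477 (L = (⅓)*1431 = 477)
Z(m) = 18 + 12*m (Z(m) = -3*((m*1 + m) + 3)*(-1 - 1) = -3*((m + m) + 3)*(-2) = -3*(2*m + 3)*(-2) = -3*(3 + 2*m)*(-2) = -3*(-6 - 4*m) = 18 + 12*m)
Q(I, A) = 11/10 + 6/I (Q(I, A) = 6/I - 11*(-⅒) = 6/I + 11/10 = 11/10 + 6/I)
(-1907 - 517) + (Q(Z(3), 30) + L) = (-1907 - 517) + ((11/10 + 6/(18 + 12*3)) + 477) = -2424 + ((11/10 + 6/(18 + 36)) + 477) = -2424 + ((11/10 + 6/54) + 477) = -2424 + ((11/10 + 6*(1/54)) + 477) = -2424 + ((11/10 + ⅑) + 477) = -2424 + (109/90 + 477) = -2424 + 43039/90 = -175121/90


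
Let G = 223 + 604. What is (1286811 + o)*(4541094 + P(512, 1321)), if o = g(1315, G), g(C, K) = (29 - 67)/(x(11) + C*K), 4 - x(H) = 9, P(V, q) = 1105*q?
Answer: 4198779950467503569/543750 ≈ 7.7219e+12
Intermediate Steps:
x(H) = -5 (x(H) = 4 - 1*9 = 4 - 9 = -5)
G = 827
g(C, K) = -38/(-5 + C*K) (g(C, K) = (29 - 67)/(-5 + C*K) = -38/(-5 + C*K))
o = -19/543750 (o = -38/(-5 + 1315*827) = -38/(-5 + 1087505) = -38/1087500 = -38*1/1087500 = -19/543750 ≈ -3.4943e-5)
(1286811 + o)*(4541094 + P(512, 1321)) = (1286811 - 19/543750)*(4541094 + 1105*1321) = 699703481231*(4541094 + 1459705)/543750 = (699703481231/543750)*6000799 = 4198779950467503569/543750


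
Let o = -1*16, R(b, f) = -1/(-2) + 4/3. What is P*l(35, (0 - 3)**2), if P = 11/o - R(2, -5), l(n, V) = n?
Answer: -4235/48 ≈ -88.229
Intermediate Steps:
R(b, f) = 11/6 (R(b, f) = -1*(-1/2) + 4*(1/3) = 1/2 + 4/3 = 11/6)
o = -16
P = -121/48 (P = 11/(-16) - 1*11/6 = 11*(-1/16) - 11/6 = -11/16 - 11/6 = -121/48 ≈ -2.5208)
P*l(35, (0 - 3)**2) = -121/48*35 = -4235/48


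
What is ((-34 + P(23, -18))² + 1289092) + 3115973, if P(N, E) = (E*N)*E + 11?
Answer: 59595106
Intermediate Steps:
P(N, E) = 11 + N*E² (P(N, E) = N*E² + 11 = 11 + N*E²)
((-34 + P(23, -18))² + 1289092) + 3115973 = ((-34 + (11 + 23*(-18)²))² + 1289092) + 3115973 = ((-34 + (11 + 23*324))² + 1289092) + 3115973 = ((-34 + (11 + 7452))² + 1289092) + 3115973 = ((-34 + 7463)² + 1289092) + 3115973 = (7429² + 1289092) + 3115973 = (55190041 + 1289092) + 3115973 = 56479133 + 3115973 = 59595106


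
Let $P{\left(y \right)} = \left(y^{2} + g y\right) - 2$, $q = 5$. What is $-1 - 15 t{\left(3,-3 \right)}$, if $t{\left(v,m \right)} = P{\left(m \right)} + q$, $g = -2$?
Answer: $-271$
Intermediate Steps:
$P{\left(y \right)} = -2 + y^{2} - 2 y$ ($P{\left(y \right)} = \left(y^{2} - 2 y\right) - 2 = -2 + y^{2} - 2 y$)
$t{\left(v,m \right)} = 3 + m^{2} - 2 m$ ($t{\left(v,m \right)} = \left(-2 + m^{2} - 2 m\right) + 5 = 3 + m^{2} - 2 m$)
$-1 - 15 t{\left(3,-3 \right)} = -1 - 15 \left(3 + \left(-3\right)^{2} - -6\right) = -1 - 15 \left(3 + 9 + 6\right) = -1 - 270 = -271$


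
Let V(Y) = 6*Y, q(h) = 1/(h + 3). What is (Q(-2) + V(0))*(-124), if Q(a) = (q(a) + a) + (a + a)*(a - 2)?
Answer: -1860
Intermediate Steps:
q(h) = 1/(3 + h)
Q(a) = a + 1/(3 + a) + 2*a*(-2 + a) (Q(a) = (1/(3 + a) + a) + (a + a)*(a - 2) = (a + 1/(3 + a)) + (2*a)*(-2 + a) = (a + 1/(3 + a)) + 2*a*(-2 + a) = a + 1/(3 + a) + 2*a*(-2 + a))
(Q(-2) + V(0))*(-124) = ((1 - 2*(-3 + 2*(-2))*(3 - 2))/(3 - 2) + 6*0)*(-124) = ((1 - 2*(-3 - 4)*1)/1 + 0)*(-124) = (1*(1 - 2*(-7)*1) + 0)*(-124) = (1*(1 + 14) + 0)*(-124) = (1*15 + 0)*(-124) = (15 + 0)*(-124) = 15*(-124) = -1860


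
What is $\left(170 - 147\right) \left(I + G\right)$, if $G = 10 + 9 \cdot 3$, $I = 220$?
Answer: $5911$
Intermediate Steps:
$G = 37$ ($G = 10 + 27 = 37$)
$\left(170 - 147\right) \left(I + G\right) = \left(170 - 147\right) \left(220 + 37\right) = 23 \cdot 257 = 5911$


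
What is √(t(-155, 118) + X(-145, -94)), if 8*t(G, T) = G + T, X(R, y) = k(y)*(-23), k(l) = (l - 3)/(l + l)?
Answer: 3*I*√64766/188 ≈ 4.061*I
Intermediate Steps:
k(l) = (-3 + l)/(2*l) (k(l) = (-3 + l)/((2*l)) = (-3 + l)*(1/(2*l)) = (-3 + l)/(2*l))
X(R, y) = -23*(-3 + y)/(2*y) (X(R, y) = ((-3 + y)/(2*y))*(-23) = -23*(-3 + y)/(2*y))
t(G, T) = G/8 + T/8 (t(G, T) = (G + T)/8 = G/8 + T/8)
√(t(-155, 118) + X(-145, -94)) = √(((⅛)*(-155) + (⅛)*118) + (23/2)*(3 - 1*(-94))/(-94)) = √((-155/8 + 59/4) + (23/2)*(-1/94)*(3 + 94)) = √(-37/8 + (23/2)*(-1/94)*97) = √(-37/8 - 2231/188) = √(-6201/376) = 3*I*√64766/188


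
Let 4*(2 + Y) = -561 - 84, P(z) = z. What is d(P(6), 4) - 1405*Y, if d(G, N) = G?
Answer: 917489/4 ≈ 2.2937e+5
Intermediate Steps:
Y = -653/4 (Y = -2 + (-561 - 84)/4 = -2 + (¼)*(-645) = -2 - 645/4 = -653/4 ≈ -163.25)
d(P(6), 4) - 1405*Y = 6 - 1405*(-653/4) = 6 + 917465/4 = 917489/4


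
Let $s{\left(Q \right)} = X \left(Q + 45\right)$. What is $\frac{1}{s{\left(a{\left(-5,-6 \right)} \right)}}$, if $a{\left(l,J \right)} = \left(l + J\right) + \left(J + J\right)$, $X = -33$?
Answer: $- \frac{1}{726} \approx -0.0013774$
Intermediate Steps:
$a{\left(l,J \right)} = l + 3 J$ ($a{\left(l,J \right)} = \left(J + l\right) + 2 J = l + 3 J$)
$s{\left(Q \right)} = -1485 - 33 Q$ ($s{\left(Q \right)} = - 33 \left(Q + 45\right) = - 33 \left(45 + Q\right) = -1485 - 33 Q$)
$\frac{1}{s{\left(a{\left(-5,-6 \right)} \right)}} = \frac{1}{-1485 - 33 \left(-5 + 3 \left(-6\right)\right)} = \frac{1}{-1485 - 33 \left(-5 - 18\right)} = \frac{1}{-1485 - -759} = \frac{1}{-1485 + 759} = \frac{1}{-726} = - \frac{1}{726}$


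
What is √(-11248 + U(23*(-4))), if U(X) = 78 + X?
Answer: I*√11262 ≈ 106.12*I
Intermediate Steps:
√(-11248 + U(23*(-4))) = √(-11248 + (78 + 23*(-4))) = √(-11248 + (78 - 92)) = √(-11248 - 14) = √(-11262) = I*√11262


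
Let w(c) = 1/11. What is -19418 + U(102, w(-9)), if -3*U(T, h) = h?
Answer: -640795/33 ≈ -19418.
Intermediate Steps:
w(c) = 1/11
U(T, h) = -h/3
-19418 + U(102, w(-9)) = -19418 - ⅓*1/11 = -19418 - 1/33 = -640795/33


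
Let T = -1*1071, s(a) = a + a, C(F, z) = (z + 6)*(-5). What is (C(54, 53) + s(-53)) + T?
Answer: -1472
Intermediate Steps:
C(F, z) = -30 - 5*z (C(F, z) = (6 + z)*(-5) = -30 - 5*z)
s(a) = 2*a
T = -1071
(C(54, 53) + s(-53)) + T = ((-30 - 5*53) + 2*(-53)) - 1071 = ((-30 - 265) - 106) - 1071 = (-295 - 106) - 1071 = -401 - 1071 = -1472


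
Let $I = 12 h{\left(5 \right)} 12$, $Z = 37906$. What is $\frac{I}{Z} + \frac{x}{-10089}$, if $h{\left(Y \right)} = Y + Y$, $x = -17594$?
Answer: $\frac{17932798}{10064043} \approx 1.7819$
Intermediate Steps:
$h{\left(Y \right)} = 2 Y$
$I = 1440$ ($I = 12 \cdot 2 \cdot 5 \cdot 12 = 12 \cdot 10 \cdot 12 = 120 \cdot 12 = 1440$)
$\frac{I}{Z} + \frac{x}{-10089} = \frac{1440}{37906} - \frac{17594}{-10089} = 1440 \cdot \frac{1}{37906} - - \frac{926}{531} = \frac{720}{18953} + \frac{926}{531} = \frac{17932798}{10064043}$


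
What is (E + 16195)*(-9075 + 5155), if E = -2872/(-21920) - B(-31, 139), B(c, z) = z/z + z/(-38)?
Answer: -165278350636/2603 ≈ -6.3495e+7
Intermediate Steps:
B(c, z) = 1 - z/38 (B(c, z) = 1 + z*(-1/38) = 1 - z/38)
E = 145191/52060 (E = -2872/(-21920) - (1 - 1/38*139) = -2872*(-1/21920) - (1 - 139/38) = 359/2740 - 1*(-101/38) = 359/2740 + 101/38 = 145191/52060 ≈ 2.7889)
(E + 16195)*(-9075 + 5155) = (145191/52060 + 16195)*(-9075 + 5155) = (843256891/52060)*(-3920) = -165278350636/2603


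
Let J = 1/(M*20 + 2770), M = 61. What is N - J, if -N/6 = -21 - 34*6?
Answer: 5386499/3990 ≈ 1350.0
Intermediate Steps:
N = 1350 (N = -6*(-21 - 34*6) = -6*(-21 - 204) = -6*(-225) = 1350)
J = 1/3990 (J = 1/(61*20 + 2770) = 1/(1220 + 2770) = 1/3990 ≈ 0.00025063)
N - J = 1350 - 1*1/3990 = 1350 - 1/3990 = 5386499/3990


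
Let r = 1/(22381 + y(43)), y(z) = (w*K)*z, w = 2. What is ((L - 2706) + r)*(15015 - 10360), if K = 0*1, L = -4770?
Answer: -778876252525/22381 ≈ -3.4801e+7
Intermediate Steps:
K = 0
y(z) = 0 (y(z) = (2*0)*z = 0*z = 0)
r = 1/22381 (r = 1/(22381 + 0) = 1/22381 ≈ 4.4681e-5)
((L - 2706) + r)*(15015 - 10360) = ((-4770 - 2706) + 1/22381)*(15015 - 10360) = (-7476 + 1/22381)*4655 = -167320355/22381*4655 = -778876252525/22381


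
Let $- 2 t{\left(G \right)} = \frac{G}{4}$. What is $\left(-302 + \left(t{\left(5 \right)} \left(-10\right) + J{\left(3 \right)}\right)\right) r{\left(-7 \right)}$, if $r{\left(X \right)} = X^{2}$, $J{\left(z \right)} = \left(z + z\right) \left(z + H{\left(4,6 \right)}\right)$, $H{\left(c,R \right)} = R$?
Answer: $- \frac{47383}{4} \approx -11846.0$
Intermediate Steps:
$J{\left(z \right)} = 2 z \left(6 + z\right)$ ($J{\left(z \right)} = \left(z + z\right) \left(z + 6\right) = 2 z \left(6 + z\right)$)
$t{\left(G \right)} = - \frac{G}{8}$ ($t{\left(G \right)} = - \frac{G \frac{1}{4}}{2} = - \frac{\frac{1}{4} G}{2} = - \frac{G}{8}$)
$\left(-302 + \left(t{\left(5 \right)} \left(-10\right) + J{\left(3 \right)}\right)\right) r{\left(-7 \right)} = \left(-302 + \left(\left(- \frac{1}{8}\right) 5 \left(-10\right) + 2 \cdot 3 \left(6 + 3\right)\right)\right) \left(-7\right)^{2} = \left(-302 - \left(- \frac{25}{4} - 54\right)\right) 49 = \left(-302 + \left(\frac{25}{4} + 54\right)\right) 49 = \left(-302 + \frac{241}{4}\right) 49 = \left(- \frac{967}{4}\right) 49 = - \frac{47383}{4}$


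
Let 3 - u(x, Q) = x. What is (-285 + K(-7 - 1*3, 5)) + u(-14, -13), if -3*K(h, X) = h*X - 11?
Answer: -743/3 ≈ -247.67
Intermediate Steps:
u(x, Q) = 3 - x
K(h, X) = 11/3 - X*h/3 (K(h, X) = -(h*X - 11)/3 = -(X*h - 11)/3 = -(-11 + X*h)/3 = 11/3 - X*h/3)
(-285 + K(-7 - 1*3, 5)) + u(-14, -13) = (-285 + (11/3 - ⅓*5*(-7 - 1*3))) + (3 - 1*(-14)) = (-285 + (11/3 - ⅓*5*(-7 - 3))) + (3 + 14) = (-285 + (11/3 - ⅓*5*(-10))) + 17 = (-285 + (11/3 + 50/3)) + 17 = (-285 + 61/3) + 17 = -794/3 + 17 = -743/3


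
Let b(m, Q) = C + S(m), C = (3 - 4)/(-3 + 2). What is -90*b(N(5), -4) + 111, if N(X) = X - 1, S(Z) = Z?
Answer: -339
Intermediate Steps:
C = 1 (C = -1/(-1) = -1*(-1) = 1)
N(X) = -1 + X
b(m, Q) = 1 + m
-90*b(N(5), -4) + 111 = -90*(1 + (-1 + 5)) + 111 = -90*(1 + 4) + 111 = -90*5 + 111 = -450 + 111 = -339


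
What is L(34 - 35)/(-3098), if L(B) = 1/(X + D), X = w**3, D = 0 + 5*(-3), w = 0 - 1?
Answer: 1/49568 ≈ 2.0174e-5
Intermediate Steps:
w = -1
D = -15 (D = 0 - 15 = -15)
X = -1 (X = (-1)**3 = -1)
L(B) = -1/16 (L(B) = 1/(-1 - 15) = 1/(-16) = -1/16)
L(34 - 35)/(-3098) = -1/16/(-3098) = -1/16*(-1/3098) = 1/49568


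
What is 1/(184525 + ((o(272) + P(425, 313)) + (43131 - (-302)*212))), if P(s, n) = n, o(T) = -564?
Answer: 1/291429 ≈ 3.4314e-6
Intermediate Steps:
1/(184525 + ((o(272) + P(425, 313)) + (43131 - (-302)*212))) = 1/(184525 + ((-564 + 313) + (43131 - (-302)*212))) = 1/(184525 + (-251 + (43131 - 1*(-64024)))) = 1/(184525 + (-251 + (43131 + 64024))) = 1/(184525 + (-251 + 107155)) = 1/(184525 + 106904) = 1/291429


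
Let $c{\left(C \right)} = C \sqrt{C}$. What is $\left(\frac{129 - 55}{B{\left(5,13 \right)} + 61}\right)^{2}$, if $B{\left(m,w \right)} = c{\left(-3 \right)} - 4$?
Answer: $\frac{5476}{9 \left(19 - i \sqrt{3}\right)^{2}} \approx 1.644 + 0.30225 i$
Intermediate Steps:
$c{\left(C \right)} = C^{\frac{3}{2}}$
$B{\left(m,w \right)} = -4 - 3 i \sqrt{3}$ ($B{\left(m,w \right)} = \left(-3\right)^{\frac{3}{2}} - 4 = - 3 i \sqrt{3} - 4 = -4 - 3 i \sqrt{3}$)
$\left(\frac{129 - 55}{B{\left(5,13 \right)} + 61}\right)^{2} = \left(\frac{129 - 55}{\left(-4 - 3 i \sqrt{3}\right) + 61}\right)^{2} = \left(\frac{74}{57 - 3 i \sqrt{3}}\right)^{2} = \frac{5476}{\left(57 - 3 i \sqrt{3}\right)^{2}}$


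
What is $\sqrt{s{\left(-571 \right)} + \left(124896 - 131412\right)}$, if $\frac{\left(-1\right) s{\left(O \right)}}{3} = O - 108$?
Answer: $i \sqrt{4479} \approx 66.925 i$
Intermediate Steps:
$s{\left(O \right)} = 324 - 3 O$ ($s{\left(O \right)} = - 3 \left(O - 108\right) = - 3 \left(-108 + O\right) = 324 - 3 O$)
$\sqrt{s{\left(-571 \right)} + \left(124896 - 131412\right)} = \sqrt{\left(324 - -1713\right) + \left(124896 - 131412\right)} = \sqrt{\left(324 + 1713\right) + \left(124896 - 131412\right)} = \sqrt{2037 - 6516} = \sqrt{-4479} = i \sqrt{4479}$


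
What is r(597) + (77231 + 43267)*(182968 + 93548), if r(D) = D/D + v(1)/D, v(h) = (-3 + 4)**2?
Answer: 19891816106494/597 ≈ 3.3320e+10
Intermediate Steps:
v(h) = 1 (v(h) = 1**2 = 1)
r(D) = 1 + 1/D (r(D) = D/D + 1/D = 1 + 1/D)
r(597) + (77231 + 43267)*(182968 + 93548) = (1 + 597)/597 + (77231 + 43267)*(182968 + 93548) = (1/597)*598 + 120498*276516 = 598/597 + 33319624968 = 19891816106494/597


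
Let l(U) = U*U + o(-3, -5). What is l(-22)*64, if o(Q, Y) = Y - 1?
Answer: 30592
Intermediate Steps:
o(Q, Y) = -1 + Y
l(U) = -6 + U² (l(U) = U*U + (-1 - 5) = U² - 6 = -6 + U²)
l(-22)*64 = (-6 + (-22)²)*64 = (-6 + 484)*64 = 478*64 = 30592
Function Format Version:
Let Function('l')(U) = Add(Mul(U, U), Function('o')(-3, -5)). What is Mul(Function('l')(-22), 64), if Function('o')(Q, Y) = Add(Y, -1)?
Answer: 30592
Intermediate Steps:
Function('o')(Q, Y) = Add(-1, Y)
Function('l')(U) = Add(-6, Pow(U, 2)) (Function('l')(U) = Add(Mul(U, U), Add(-1, -5)) = Add(Pow(U, 2), -6) = Add(-6, Pow(U, 2)))
Mul(Function('l')(-22), 64) = Mul(Add(-6, Pow(-22, 2)), 64) = Mul(Add(-6, 484), 64) = Mul(478, 64) = 30592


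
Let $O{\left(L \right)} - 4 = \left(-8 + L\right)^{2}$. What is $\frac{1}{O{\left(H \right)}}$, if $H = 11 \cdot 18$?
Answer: $\frac{1}{36104} \approx 2.7698 \cdot 10^{-5}$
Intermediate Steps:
$H = 198$
$O{\left(L \right)} = 4 + \left(-8 + L\right)^{2}$
$\frac{1}{O{\left(H \right)}} = \frac{1}{4 + \left(-8 + 198\right)^{2}} = \frac{1}{4 + 190^{2}} = \frac{1}{4 + 36100} = \frac{1}{36104}$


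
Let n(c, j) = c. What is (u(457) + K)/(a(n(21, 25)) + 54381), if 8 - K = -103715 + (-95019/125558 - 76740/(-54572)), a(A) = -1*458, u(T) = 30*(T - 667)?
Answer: 166883297368849/92369440815862 ≈ 1.8067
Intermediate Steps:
u(T) = -20010 + 30*T (u(T) = 30*(-667 + T) = -20010 + 30*T)
a(A) = -458
K = 177675120471049/1712987794 (K = 8 - (-103715 + (-95019/125558 - 76740/(-54572))) = 8 - (-103715 + (-95019*1/125558 - 76740*(-1/54572))) = 8 - (-103715 + (-95019/125558 + 19185/13643)) = 8 - (-103715 + 1112486013/1712987794) = 8 - 1*(-177661416568697/1712987794) = 8 + 177661416568697/1712987794 = 177675120471049/1712987794 ≈ 1.0372e+5)
(u(457) + K)/(a(n(21, 25)) + 54381) = ((-20010 + 30*457) + 177675120471049/1712987794)/(-458 + 54381) = ((-20010 + 13710) + 177675120471049/1712987794)/53923 = (-6300 + 177675120471049/1712987794)*(1/53923) = (166883297368849/1712987794)*(1/53923) = 166883297368849/92369440815862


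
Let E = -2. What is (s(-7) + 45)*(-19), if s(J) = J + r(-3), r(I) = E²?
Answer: -798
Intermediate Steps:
r(I) = 4 (r(I) = (-2)² = 4)
s(J) = 4 + J (s(J) = J + 4 = 4 + J)
(s(-7) + 45)*(-19) = ((4 - 7) + 45)*(-19) = (-3 + 45)*(-19) = 42*(-19) = -798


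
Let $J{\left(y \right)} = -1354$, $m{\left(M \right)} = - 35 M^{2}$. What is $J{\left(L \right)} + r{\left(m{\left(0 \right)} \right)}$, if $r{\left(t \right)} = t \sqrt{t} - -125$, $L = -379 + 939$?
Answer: $-1229$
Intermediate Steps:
$L = 560$
$r{\left(t \right)} = 125 + t^{\frac{3}{2}}$ ($r{\left(t \right)} = t^{\frac{3}{2}} + 125 = 125 + t^{\frac{3}{2}}$)
$J{\left(L \right)} + r{\left(m{\left(0 \right)} \right)} = -1354 + \left(125 + \left(- 35 \cdot 0^{2}\right)^{\frac{3}{2}}\right) = -1354 + \left(125 + \left(\left(-35\right) 0\right)^{\frac{3}{2}}\right) = -1354 + \left(125 + 0^{\frac{3}{2}}\right) = -1354 + \left(125 + 0\right) = -1354 + 125 = -1229$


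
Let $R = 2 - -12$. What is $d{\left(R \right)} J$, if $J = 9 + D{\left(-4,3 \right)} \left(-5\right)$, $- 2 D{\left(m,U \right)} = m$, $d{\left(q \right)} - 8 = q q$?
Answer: $-204$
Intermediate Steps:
$R = 14$ ($R = 2 + 12 = 14$)
$d{\left(q \right)} = 8 + q^{2}$ ($d{\left(q \right)} = 8 + q q = 8 + q^{2}$)
$D{\left(m,U \right)} = - \frac{m}{2}$
$J = -1$ ($J = 9 + \left(- \frac{1}{2}\right) \left(-4\right) \left(-5\right) = 9 + 2 \left(-5\right) = 9 - 10 = -1$)
$d{\left(R \right)} J = \left(8 + 14^{2}\right) \left(-1\right) = \left(8 + 196\right) \left(-1\right) = 204 \left(-1\right) = -204$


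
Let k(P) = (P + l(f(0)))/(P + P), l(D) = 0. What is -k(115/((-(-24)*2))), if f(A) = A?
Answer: -1/2 ≈ -0.50000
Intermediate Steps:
k(P) = 1/2 (k(P) = (P + 0)/(P + P) = P/((2*P)) = P*(1/(2*P)) = 1/2)
-k(115/((-(-24)*2))) = -1*1/2 = -1/2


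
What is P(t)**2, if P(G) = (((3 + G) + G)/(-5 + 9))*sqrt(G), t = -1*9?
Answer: -2025/16 ≈ -126.56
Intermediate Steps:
t = -9
P(G) = sqrt(G)*(3/4 + G/2) (P(G) = ((3 + 2*G)/4)*sqrt(G) = ((3 + 2*G)*(1/4))*sqrt(G) = (3/4 + G/2)*sqrt(G) = sqrt(G)*(3/4 + G/2))
P(t)**2 = (sqrt(-9)*(3 + 2*(-9))/4)**2 = ((3*I)*(3 - 18)/4)**2 = ((1/4)*(3*I)*(-15))**2 = (-45*I/4)**2 = -2025/16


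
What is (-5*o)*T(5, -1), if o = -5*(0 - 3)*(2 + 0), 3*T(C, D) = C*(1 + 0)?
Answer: -250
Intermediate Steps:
T(C, D) = C/3 (T(C, D) = (C*(1 + 0))/3 = (C*1)/3 = C/3)
o = 30 (o = -(-15)*2 = -5*(-6) = 30)
(-5*o)*T(5, -1) = (-5*30)*((⅓)*5) = -150*5/3 = -250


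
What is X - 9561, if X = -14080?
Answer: -23641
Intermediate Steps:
X - 9561 = -14080 - 9561 = -23641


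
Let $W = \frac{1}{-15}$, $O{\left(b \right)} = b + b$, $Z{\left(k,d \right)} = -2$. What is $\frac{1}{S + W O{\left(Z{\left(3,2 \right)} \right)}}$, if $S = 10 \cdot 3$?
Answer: $\frac{15}{454} \approx 0.03304$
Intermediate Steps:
$O{\left(b \right)} = 2 b$
$S = 30$
$W = - \frac{1}{15} \approx -0.066667$
$\frac{1}{S + W O{\left(Z{\left(3,2 \right)} \right)}} = \frac{1}{30 - \frac{2 \left(-2\right)}{15}} = \frac{1}{30 - - \frac{4}{15}} = \frac{1}{30 + \frac{4}{15}} = \frac{1}{\frac{454}{15}} = \frac{15}{454}$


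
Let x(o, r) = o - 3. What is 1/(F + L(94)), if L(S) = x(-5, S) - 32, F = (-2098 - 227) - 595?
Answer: -1/2960 ≈ -0.00033784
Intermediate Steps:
x(o, r) = -3 + o
F = -2920 (F = -2325 - 595 = -2920)
L(S) = -40 (L(S) = (-3 - 5) - 32 = -8 - 32 = -40)
1/(F + L(94)) = 1/(-2920 - 40) = 1/(-2960) = -1/2960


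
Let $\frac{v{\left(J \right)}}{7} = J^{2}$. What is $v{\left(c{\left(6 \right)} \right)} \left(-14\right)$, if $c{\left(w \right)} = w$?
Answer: $-3528$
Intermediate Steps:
$v{\left(J \right)} = 7 J^{2}$
$v{\left(c{\left(6 \right)} \right)} \left(-14\right) = 7 \cdot 6^{2} \left(-14\right) = 7 \cdot 36 \left(-14\right) = 252 \left(-14\right) = -3528$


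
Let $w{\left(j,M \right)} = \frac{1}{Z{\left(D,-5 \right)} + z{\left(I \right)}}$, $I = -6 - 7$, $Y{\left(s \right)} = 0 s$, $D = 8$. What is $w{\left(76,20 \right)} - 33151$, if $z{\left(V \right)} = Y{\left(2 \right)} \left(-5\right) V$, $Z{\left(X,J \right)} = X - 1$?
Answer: $- \frac{232056}{7} \approx -33151.0$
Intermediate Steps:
$Z{\left(X,J \right)} = -1 + X$
$Y{\left(s \right)} = 0$
$I = -13$
$z{\left(V \right)} = 0$ ($z{\left(V \right)} = 0 \left(-5\right) V = 0 V = 0$)
$w{\left(j,M \right)} = \frac{1}{7}$ ($w{\left(j,M \right)} = \frac{1}{\left(-1 + 8\right) + 0} = \frac{1}{7 + 0} = \frac{1}{7}$)
$w{\left(76,20 \right)} - 33151 = \frac{1}{7} - 33151 = - \frac{232056}{7}$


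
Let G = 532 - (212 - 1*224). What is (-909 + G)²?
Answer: 133225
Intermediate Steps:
G = 544 (G = 532 - (212 - 224) = 532 - 1*(-12) = 532 + 12 = 544)
(-909 + G)² = (-909 + 544)² = (-365)² = 133225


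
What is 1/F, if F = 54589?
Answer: 1/54589 ≈ 1.8319e-5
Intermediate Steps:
1/F = 1/54589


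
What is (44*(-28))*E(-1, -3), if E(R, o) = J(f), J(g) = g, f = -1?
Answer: 1232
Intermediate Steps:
E(R, o) = -1
(44*(-28))*E(-1, -3) = (44*(-28))*(-1) = -1232*(-1) = 1232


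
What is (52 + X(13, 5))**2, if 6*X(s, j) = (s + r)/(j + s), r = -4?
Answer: 390625/144 ≈ 2712.7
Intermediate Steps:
X(s, j) = (-4 + s)/(6*(j + s)) (X(s, j) = ((s - 4)/(j + s))/6 = ((-4 + s)/(j + s))/6 = (-4 + s)/(6*(j + s)))
(52 + X(13, 5))**2 = (52 + (-4 + 13)/(6*(5 + 13)))**2 = (52 + (1/6)*9/18)**2 = (52 + (1/6)*(1/18)*9)**2 = (52 + 1/12)**2 = (625/12)**2 = 390625/144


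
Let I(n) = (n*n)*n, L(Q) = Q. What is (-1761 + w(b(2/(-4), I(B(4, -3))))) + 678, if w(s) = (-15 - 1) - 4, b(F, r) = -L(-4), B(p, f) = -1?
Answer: -1103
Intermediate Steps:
I(n) = n³ (I(n) = n²*n = n³)
b(F, r) = 4 (b(F, r) = -1*(-4) = 4)
w(s) = -20 (w(s) = -16 - 4 = -20)
(-1761 + w(b(2/(-4), I(B(4, -3))))) + 678 = (-1761 - 20) + 678 = -1781 + 678 = -1103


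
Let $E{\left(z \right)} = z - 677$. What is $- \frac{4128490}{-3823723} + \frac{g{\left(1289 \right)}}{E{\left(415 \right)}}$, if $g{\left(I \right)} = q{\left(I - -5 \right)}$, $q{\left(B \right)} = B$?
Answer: $- \frac{1933116591}{500907713} \approx -3.8592$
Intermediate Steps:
$g{\left(I \right)} = 5 + I$ ($g{\left(I \right)} = I - -5 = I + 5 = 5 + I$)
$E{\left(z \right)} = -677 + z$
$- \frac{4128490}{-3823723} + \frac{g{\left(1289 \right)}}{E{\left(415 \right)}} = - \frac{4128490}{-3823723} + \frac{5 + 1289}{-677 + 415} = \left(-4128490\right) \left(- \frac{1}{3823723}\right) + \frac{1294}{-262} = \frac{4128490}{3823723} + 1294 \left(- \frac{1}{262}\right) = \frac{4128490}{3823723} - \frac{647}{131} = - \frac{1933116591}{500907713}$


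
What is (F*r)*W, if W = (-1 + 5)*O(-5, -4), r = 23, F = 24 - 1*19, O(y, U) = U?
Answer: -1840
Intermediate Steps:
F = 5 (F = 24 - 19 = 5)
W = -16 (W = (-1 + 5)*(-4) = 4*(-4) = -16)
(F*r)*W = (5*23)*(-16) = 115*(-16) = -1840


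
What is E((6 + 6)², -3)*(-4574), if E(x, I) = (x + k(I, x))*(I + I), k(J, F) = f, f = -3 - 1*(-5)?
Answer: 4006824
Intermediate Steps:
f = 2 (f = -3 + 5 = 2)
k(J, F) = 2
E(x, I) = 2*I*(2 + x) (E(x, I) = (x + 2)*(I + I) = (2 + x)*(2*I) = 2*I*(2 + x))
E((6 + 6)², -3)*(-4574) = (2*(-3)*(2 + (6 + 6)²))*(-4574) = (2*(-3)*(2 + 12²))*(-4574) = (2*(-3)*(2 + 144))*(-4574) = (2*(-3)*146)*(-4574) = -876*(-4574) = 4006824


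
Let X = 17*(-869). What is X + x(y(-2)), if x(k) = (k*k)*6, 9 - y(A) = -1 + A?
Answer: -13909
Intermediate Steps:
y(A) = 10 - A (y(A) = 9 - (-1 + A) = 9 + (1 - A) = 10 - A)
x(k) = 6*k² (x(k) = k²*6 = 6*k²)
X = -14773
X + x(y(-2)) = -14773 + 6*(10 - 1*(-2))² = -14773 + 6*(10 + 2)² = -14773 + 6*12² = -14773 + 6*144 = -14773 + 864 = -13909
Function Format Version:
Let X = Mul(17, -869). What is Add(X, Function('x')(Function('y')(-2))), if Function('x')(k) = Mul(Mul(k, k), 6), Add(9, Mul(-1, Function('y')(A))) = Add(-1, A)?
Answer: -13909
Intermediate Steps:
Function('y')(A) = Add(10, Mul(-1, A)) (Function('y')(A) = Add(9, Mul(-1, Add(-1, A))) = Add(9, Add(1, Mul(-1, A))) = Add(10, Mul(-1, A)))
Function('x')(k) = Mul(6, Pow(k, 2)) (Function('x')(k) = Mul(Pow(k, 2), 6) = Mul(6, Pow(k, 2)))
X = -14773
Add(X, Function('x')(Function('y')(-2))) = Add(-14773, Mul(6, Pow(Add(10, Mul(-1, -2)), 2))) = Add(-14773, Mul(6, Pow(Add(10, 2), 2))) = Add(-14773, Mul(6, Pow(12, 2))) = Add(-14773, Mul(6, 144)) = Add(-14773, 864) = -13909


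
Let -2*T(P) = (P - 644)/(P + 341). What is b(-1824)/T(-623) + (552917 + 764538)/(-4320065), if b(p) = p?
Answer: 888507434471/1094704471 ≈ 811.64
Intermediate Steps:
T(P) = -(-644 + P)/(2*(341 + P)) (T(P) = -(P - 644)/(2*(P + 341)) = -(-644 + P)/(2*(341 + P)))
b(-1824)/T(-623) + (552917 + 764538)/(-4320065) = -1824*2*(341 - 623)/(644 - 1*(-623)) + (552917 + 764538)/(-4320065) = -1824*(-564/(644 + 623)) + 1317455*(-1/4320065) = -1824/((½)*(-1/282)*1267) - 263491/864013 = -1824/(-1267/564) - 263491/864013 = -1824*(-564/1267) - 263491/864013 = 1028736/1267 - 263491/864013 = 888507434471/1094704471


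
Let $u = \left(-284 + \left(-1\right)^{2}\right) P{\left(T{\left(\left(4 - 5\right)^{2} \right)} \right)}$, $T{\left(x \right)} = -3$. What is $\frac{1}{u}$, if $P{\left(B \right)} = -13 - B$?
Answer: $\frac{1}{2830} \approx 0.00035336$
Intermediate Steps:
$u = 2830$ ($u = \left(-284 + \left(-1\right)^{2}\right) \left(-13 - -3\right) = \left(-284 + 1\right) \left(-13 + 3\right) = \left(-283\right) \left(-10\right) = 2830$)
$\frac{1}{u} = \frac{1}{2830}$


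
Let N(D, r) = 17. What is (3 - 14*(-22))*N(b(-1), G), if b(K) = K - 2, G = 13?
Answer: 5287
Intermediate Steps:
b(K) = -2 + K
(3 - 14*(-22))*N(b(-1), G) = (3 - 14*(-22))*17 = (3 + 308)*17 = 311*17 = 5287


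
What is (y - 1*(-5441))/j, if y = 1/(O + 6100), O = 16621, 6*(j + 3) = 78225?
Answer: 1887404/4521479 ≈ 0.41743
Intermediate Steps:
j = 26069/2 (j = -3 + (⅙)*78225 = -3 + 26075/2 = 26069/2 ≈ 13035.)
y = 1/22721 (y = 1/(16621 + 6100) = 1/22721 ≈ 4.4012e-5)
(y - 1*(-5441))/j = (1/22721 - 1*(-5441))/(26069/2) = (1/22721 + 5441)*(2/26069) = (123624962/22721)*(2/26069) = 1887404/4521479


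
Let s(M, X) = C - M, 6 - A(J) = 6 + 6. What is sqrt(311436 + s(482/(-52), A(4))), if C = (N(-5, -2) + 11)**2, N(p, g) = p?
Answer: sqrt(210561338)/26 ≈ 558.11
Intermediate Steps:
A(J) = -6 (A(J) = 6 - (6 + 6) = 6 - 1*12 = 6 - 12 = -6)
C = 36 (C = (-5 + 11)**2 = 6**2 = 36)
s(M, X) = 36 - M
sqrt(311436 + s(482/(-52), A(4))) = sqrt(311436 + (36 - 482/(-52))) = sqrt(311436 + (36 - 482*(-1)/52)) = sqrt(311436 + (36 - 1*(-241/26))) = sqrt(311436 + (36 + 241/26)) = sqrt(311436 + 1177/26) = sqrt(8098513/26) = sqrt(210561338)/26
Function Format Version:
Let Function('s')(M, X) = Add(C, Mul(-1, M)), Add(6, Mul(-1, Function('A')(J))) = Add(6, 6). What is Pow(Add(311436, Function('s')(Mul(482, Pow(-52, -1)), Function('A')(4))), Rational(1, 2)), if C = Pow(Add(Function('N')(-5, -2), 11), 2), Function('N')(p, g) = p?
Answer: Mul(Rational(1, 26), Pow(210561338, Rational(1, 2))) ≈ 558.11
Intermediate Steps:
Function('A')(J) = -6 (Function('A')(J) = Add(6, Mul(-1, Add(6, 6))) = Add(6, Mul(-1, 12)) = Add(6, -12) = -6)
C = 36 (C = Pow(Add(-5, 11), 2) = Pow(6, 2) = 36)
Function('s')(M, X) = Add(36, Mul(-1, M))
Pow(Add(311436, Function('s')(Mul(482, Pow(-52, -1)), Function('A')(4))), Rational(1, 2)) = Pow(Add(311436, Add(36, Mul(-1, Mul(482, Pow(-52, -1))))), Rational(1, 2)) = Pow(Add(311436, Add(36, Mul(-1, Mul(482, Rational(-1, 52))))), Rational(1, 2)) = Pow(Add(311436, Add(36, Mul(-1, Rational(-241, 26)))), Rational(1, 2)) = Pow(Add(311436, Add(36, Rational(241, 26))), Rational(1, 2)) = Pow(Add(311436, Rational(1177, 26)), Rational(1, 2)) = Pow(Rational(8098513, 26), Rational(1, 2)) = Mul(Rational(1, 26), Pow(210561338, Rational(1, 2)))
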